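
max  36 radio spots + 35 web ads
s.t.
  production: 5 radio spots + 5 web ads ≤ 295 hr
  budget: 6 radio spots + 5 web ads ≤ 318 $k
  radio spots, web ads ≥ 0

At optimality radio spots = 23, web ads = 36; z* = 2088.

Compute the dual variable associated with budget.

Both production and budget are binding at x*.
From A_Bᵀ y = c: 5·y_production + 6·y_budget = 36; 5·y_production + 5·y_budget = 35.
Solving: y_production = 6, y_budget = 1.
Shadow price of budget = 1.

1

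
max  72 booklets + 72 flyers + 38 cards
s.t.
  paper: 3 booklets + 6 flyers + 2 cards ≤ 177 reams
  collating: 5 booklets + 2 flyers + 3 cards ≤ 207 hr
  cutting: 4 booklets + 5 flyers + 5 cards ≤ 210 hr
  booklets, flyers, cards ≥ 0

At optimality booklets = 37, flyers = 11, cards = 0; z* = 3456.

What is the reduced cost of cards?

Check each constraint at x*: paper 177/177 (tight); collating 207/207 (tight); cutting 203/210 (slack 7).
Since cutting is not tight, its dual is 0.
Dual feasibility on the basic columns requires 3·y_paper + 5·y_collating = 72, 6·y_paper + 2·y_collating = 72.
Solving: y_paper = 9, y_collating = 9.
Reduced cost of cards: c₃ − yᵀa₃ = 38 − (9·2 + 9·3) = 38 − 45 = -7.

-7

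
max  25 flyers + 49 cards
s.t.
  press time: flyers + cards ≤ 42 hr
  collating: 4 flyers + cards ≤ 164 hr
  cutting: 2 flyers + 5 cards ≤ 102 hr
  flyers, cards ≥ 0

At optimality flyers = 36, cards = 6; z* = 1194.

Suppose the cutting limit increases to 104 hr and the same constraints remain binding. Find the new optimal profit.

At the optimum: press time uses 42 of 42 (binding); collating uses 150 of 164 (slack = 14); cutting uses 102 of 102 (binding).
By complementary slackness, y = 0 for the non-binding constraint.
The binding rows give the dual system: 1·y_press time + 2·y_cutting = 25 and 1·y_press time + 5·y_cutting = 49.
This yields shadow prices y_press time = 9, y_cutting = 8.
Δz = y_cutting·Δb = 8 × (2) = 16, so new z* = 1194 + 16 = 1210.

1210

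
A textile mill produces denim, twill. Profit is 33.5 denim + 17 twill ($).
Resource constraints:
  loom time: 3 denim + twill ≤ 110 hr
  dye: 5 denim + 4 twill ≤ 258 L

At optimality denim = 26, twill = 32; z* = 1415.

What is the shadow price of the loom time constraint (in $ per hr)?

7

Check each constraint at x*: loom time 110/110 (tight); dye 258/258 (tight).
The binding rows give the dual system: 3·y_loom time + 5·y_dye = 33.5 and 1·y_loom time + 4·y_dye = 17.
This yields shadow prices y_loom time = 7, y_dye = 2.5.
Shadow price of loom time = 7.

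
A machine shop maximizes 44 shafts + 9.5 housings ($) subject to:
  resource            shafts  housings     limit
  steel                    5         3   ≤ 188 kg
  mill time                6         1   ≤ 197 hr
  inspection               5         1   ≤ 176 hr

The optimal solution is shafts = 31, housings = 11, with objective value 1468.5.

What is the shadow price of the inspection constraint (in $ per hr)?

0

At the optimum: steel uses 188 of 188 (binding); mill time uses 197 of 197 (binding); inspection uses 166 of 176 (slack = 10).
Since inspection is not tight, its dual is 0.
From A_Bᵀ y = c: 5·y_steel + 6·y_mill time = 44; 3·y_steel + 1·y_mill time = 9.5.
This yields shadow prices y_steel = 1, y_mill time = 6.5.
Shadow price of inspection = 0.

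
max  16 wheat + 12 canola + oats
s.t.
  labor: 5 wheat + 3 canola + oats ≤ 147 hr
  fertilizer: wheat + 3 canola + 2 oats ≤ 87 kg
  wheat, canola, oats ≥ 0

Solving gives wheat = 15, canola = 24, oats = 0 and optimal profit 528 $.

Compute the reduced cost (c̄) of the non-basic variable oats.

Both labor and fertilizer are binding at x*.
From A_Bᵀ y = c: 5·y_labor + 1·y_fertilizer = 16; 3·y_labor + 3·y_fertilizer = 12.
This yields shadow prices y_labor = 3, y_fertilizer = 1.
Reduced cost of oats: c₃ − yᵀa₃ = 1 − (3·1 + 1·2) = 1 − 5 = -4.

-4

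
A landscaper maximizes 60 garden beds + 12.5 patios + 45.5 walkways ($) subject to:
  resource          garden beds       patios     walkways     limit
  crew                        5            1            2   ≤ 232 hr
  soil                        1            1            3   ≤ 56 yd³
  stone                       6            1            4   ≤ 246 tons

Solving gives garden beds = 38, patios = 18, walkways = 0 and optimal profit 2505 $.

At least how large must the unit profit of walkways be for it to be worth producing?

At the optimum: crew uses 208 of 232 (slack = 24); soil uses 56 of 56 (binding); stone uses 246 of 246 (binding).
By complementary slackness, y = 0 for the non-binding constraint.
Dual feasibility on the basic columns requires 1·y_soil + 6·y_stone = 60, 1·y_soil + 1·y_stone = 12.5.
Solving: y_soil = 3, y_stone = 9.5.
walkways enters the basis when its profit ≥ yᵀa₃ = 3·3 + 9.5·4 = 47.

47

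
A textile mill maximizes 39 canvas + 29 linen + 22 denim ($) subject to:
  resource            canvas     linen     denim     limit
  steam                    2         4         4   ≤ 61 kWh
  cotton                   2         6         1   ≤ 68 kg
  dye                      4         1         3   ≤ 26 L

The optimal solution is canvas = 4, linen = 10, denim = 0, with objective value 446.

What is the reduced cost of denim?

Binding: cotton and dye. Non-binding: steam (13 unused).
By complementary slackness, y = 0 for the non-binding constraint.
Dual feasibility on the basic columns requires 2·y_cotton + 4·y_dye = 39, 6·y_cotton + 1·y_dye = 29.
Solving: y_cotton = 3.5, y_dye = 8.
Reduced cost of denim: c₃ − yᵀa₃ = 22 − (3.5·1 + 8·3) = 22 − 27.5 = -5.5.

-5.5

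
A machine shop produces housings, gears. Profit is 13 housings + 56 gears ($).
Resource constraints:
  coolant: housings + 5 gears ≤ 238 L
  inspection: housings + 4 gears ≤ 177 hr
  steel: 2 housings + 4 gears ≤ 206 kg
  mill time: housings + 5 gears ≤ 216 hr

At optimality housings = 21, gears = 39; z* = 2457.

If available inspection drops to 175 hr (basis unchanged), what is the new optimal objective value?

2439

Check each constraint at x*: coolant 216/238 (slack 22); inspection 177/177 (tight); steel 198/206 (slack 8); mill time 216/216 (tight).
Since coolant, steel are not tight, their duals are 0.
The binding rows give the dual system: 1·y_inspection + 1·y_mill time = 13 and 4·y_inspection + 5·y_mill time = 56.
→ y_inspection = 9 and y_mill time = 4.
Δz = y_inspection·Δb = 9 × (-2) = -18, so new z* = 2457 − 18 = 2439.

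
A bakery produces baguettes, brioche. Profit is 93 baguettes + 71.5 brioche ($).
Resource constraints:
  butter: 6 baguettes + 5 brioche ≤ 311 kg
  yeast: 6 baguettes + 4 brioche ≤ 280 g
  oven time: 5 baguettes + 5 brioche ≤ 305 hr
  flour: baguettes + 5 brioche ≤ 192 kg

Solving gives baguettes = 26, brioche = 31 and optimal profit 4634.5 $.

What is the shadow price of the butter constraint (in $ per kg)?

Check each constraint at x*: butter 311/311 (tight); yeast 280/280 (tight); oven time 285/305 (slack 20); flour 181/192 (slack 11).
Slack constraints have shadow price 0 (complementary slackness).
The binding rows give the dual system: 6·y_butter + 6·y_yeast = 93 and 5·y_butter + 4·y_yeast = 71.5.
Solving: y_butter = 9.5, y_yeast = 6.
Shadow price of butter = 9.5.

9.5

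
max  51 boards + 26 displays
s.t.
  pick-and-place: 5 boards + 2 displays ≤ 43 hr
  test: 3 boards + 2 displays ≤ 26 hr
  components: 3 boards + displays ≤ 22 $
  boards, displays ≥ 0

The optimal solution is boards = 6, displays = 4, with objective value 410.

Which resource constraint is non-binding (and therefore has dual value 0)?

pick-and-place: 38/43 (slack 5)
test: 26/26 (binding)
components: 22/22 (binding)
By complementary slackness, a constraint with positive slack has shadow price 0 → pick-and-place.

pick-and-place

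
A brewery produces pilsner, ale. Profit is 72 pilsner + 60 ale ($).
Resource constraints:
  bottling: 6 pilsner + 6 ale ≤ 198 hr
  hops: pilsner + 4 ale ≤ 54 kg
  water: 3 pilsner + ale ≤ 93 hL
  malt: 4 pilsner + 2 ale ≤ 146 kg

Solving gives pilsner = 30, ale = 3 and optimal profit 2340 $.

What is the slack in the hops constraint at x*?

hops used = 1·30 + 4·3 = 42; slack = 54 − 42 = 12.

12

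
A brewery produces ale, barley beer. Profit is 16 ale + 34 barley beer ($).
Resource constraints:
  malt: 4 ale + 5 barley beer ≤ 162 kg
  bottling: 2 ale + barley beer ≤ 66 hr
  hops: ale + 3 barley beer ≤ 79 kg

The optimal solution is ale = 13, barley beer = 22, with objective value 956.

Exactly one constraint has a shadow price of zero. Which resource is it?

bottling

malt: 162/162 (binding)
bottling: 48/66 (slack 18)
hops: 79/79 (binding)
By complementary slackness, a constraint with positive slack has shadow price 0 → bottling.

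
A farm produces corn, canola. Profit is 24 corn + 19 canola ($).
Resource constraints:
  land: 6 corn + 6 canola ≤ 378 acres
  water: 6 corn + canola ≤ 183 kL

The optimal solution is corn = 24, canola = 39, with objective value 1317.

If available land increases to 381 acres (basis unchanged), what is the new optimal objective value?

1326

Both land and water are binding at x*.
The binding rows give the dual system: 6·y_land + 6·y_water = 24 and 6·y_land + 1·y_water = 19.
→ y_land = 3 and y_water = 1.
Δz = y_land·Δb = 3 × (3) = 9, so new z* = 1317 + 9 = 1326.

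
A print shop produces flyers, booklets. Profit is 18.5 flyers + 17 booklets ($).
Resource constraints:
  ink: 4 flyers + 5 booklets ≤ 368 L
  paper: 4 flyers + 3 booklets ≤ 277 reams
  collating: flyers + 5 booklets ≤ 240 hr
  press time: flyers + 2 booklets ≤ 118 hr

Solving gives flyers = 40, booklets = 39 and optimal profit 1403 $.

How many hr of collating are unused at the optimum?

5

collating used = 1·40 + 5·39 = 235; slack = 240 − 235 = 5.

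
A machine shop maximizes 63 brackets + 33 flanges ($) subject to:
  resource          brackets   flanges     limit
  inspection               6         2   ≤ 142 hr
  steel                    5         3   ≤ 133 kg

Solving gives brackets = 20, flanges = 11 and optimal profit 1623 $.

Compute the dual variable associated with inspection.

3

Both inspection and steel are binding at x*.
The binding rows give the dual system: 6·y_inspection + 5·y_steel = 63 and 2·y_inspection + 3·y_steel = 33.
→ y_inspection = 3 and y_steel = 9.
Shadow price of inspection = 3.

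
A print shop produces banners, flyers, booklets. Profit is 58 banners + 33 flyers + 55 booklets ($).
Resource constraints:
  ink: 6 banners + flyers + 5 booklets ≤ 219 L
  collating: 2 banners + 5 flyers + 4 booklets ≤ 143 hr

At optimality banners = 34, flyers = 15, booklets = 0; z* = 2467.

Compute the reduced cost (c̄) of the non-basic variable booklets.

-5

Check each constraint at x*: ink 219/219 (tight); collating 143/143 (tight).
From A_Bᵀ y = c: 6·y_ink + 2·y_collating = 58; 1·y_ink + 5·y_collating = 33.
→ y_ink = 8 and y_collating = 5.
Reduced cost of booklets: c₃ − yᵀa₃ = 55 − (8·5 + 5·4) = 55 − 60 = -5.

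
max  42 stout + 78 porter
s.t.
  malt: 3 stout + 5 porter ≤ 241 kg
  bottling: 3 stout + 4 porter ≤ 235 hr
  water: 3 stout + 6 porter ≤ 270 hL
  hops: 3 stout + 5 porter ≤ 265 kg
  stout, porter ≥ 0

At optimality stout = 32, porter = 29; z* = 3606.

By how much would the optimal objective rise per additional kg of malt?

Check each constraint at x*: malt 241/241 (tight); bottling 212/235 (slack 23); water 270/270 (tight); hops 241/265 (slack 24).
Slack constraints have shadow price 0 (complementary slackness).
The binding rows give the dual system: 3·y_malt + 3·y_water = 42 and 5·y_malt + 6·y_water = 78.
This yields shadow prices y_malt = 6, y_water = 8.
Shadow price of malt = 6.

6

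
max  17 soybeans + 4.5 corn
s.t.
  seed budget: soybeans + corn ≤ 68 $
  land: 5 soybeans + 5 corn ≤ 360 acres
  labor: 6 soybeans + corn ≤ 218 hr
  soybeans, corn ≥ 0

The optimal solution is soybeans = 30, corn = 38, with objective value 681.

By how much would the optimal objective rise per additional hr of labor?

2.5

At the optimum: seed budget uses 68 of 68 (binding); land uses 340 of 360 (slack = 20); labor uses 218 of 218 (binding).
By complementary slackness, y = 0 for the non-binding constraint.
From A_Bᵀ y = c: 1·y_seed budget + 6·y_labor = 17; 1·y_seed budget + 1·y_labor = 4.5.
Solving: y_seed budget = 2, y_labor = 2.5.
Shadow price of labor = 2.5.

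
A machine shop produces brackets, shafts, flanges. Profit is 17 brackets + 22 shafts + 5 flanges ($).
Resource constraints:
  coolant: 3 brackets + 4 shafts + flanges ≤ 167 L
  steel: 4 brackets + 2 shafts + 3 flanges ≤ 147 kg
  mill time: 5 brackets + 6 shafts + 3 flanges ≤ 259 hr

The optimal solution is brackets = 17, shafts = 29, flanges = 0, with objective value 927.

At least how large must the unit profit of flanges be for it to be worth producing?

7

Check each constraint at x*: coolant 167/167 (tight); steel 126/147 (slack 21); mill time 259/259 (tight).
Since steel is not tight, its dual is 0.
The binding rows give the dual system: 3·y_coolant + 5·y_mill time = 17 and 4·y_coolant + 6·y_mill time = 22.
This yields shadow prices y_coolant = 4, y_mill time = 1.
flanges enters the basis when its profit ≥ yᵀa₃ = 4·1 + 1·3 = 7.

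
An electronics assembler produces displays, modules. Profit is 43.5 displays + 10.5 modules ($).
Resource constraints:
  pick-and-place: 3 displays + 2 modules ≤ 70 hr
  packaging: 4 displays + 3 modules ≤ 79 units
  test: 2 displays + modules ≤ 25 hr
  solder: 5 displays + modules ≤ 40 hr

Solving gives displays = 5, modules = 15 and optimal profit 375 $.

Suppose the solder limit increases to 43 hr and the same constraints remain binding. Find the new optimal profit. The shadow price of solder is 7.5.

Δb = 3, so new z* = 375 + (7.5)·(3) = 375 + 22.5 = 397.5.

397.5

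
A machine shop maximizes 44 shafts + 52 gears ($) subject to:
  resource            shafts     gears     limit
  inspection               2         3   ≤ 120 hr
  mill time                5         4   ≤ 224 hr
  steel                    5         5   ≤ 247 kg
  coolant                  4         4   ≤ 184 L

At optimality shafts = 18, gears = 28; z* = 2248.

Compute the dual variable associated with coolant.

Binding: inspection and coolant. Non-binding: mill time (22 unused), steel (17 unused).
By complementary slackness, y = 0 for the non-binding constraints.
The binding rows give the dual system: 2·y_inspection + 4·y_coolant = 44 and 3·y_inspection + 4·y_coolant = 52.
Solving: y_inspection = 8, y_coolant = 7.
Shadow price of coolant = 7.

7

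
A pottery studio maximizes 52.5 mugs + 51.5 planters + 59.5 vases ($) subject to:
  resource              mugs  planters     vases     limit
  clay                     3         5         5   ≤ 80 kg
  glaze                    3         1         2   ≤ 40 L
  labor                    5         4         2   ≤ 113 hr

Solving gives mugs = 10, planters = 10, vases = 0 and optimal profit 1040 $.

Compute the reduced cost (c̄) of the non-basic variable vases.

At the optimum: clay uses 80 of 80 (binding); glaze uses 40 of 40 (binding); labor uses 90 of 113 (slack = 23).
Slack constraints have shadow price 0 (complementary slackness).
Dual feasibility on the basic columns requires 3·y_clay + 3·y_glaze = 52.5, 5·y_clay + 1·y_glaze = 51.5.
→ y_clay = 8.5 and y_glaze = 9.
Reduced cost of vases: c₃ − yᵀa₃ = 59.5 − (8.5·5 + 9·2) = 59.5 − 60.5 = -1.

-1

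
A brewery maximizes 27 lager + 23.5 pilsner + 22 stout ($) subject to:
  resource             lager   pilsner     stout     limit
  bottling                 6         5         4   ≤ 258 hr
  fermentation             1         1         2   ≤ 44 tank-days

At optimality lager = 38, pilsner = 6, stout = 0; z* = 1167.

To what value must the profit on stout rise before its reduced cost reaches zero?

Both bottling and fermentation are binding at x*.
The binding rows give the dual system: 6·y_bottling + 1·y_fermentation = 27 and 5·y_bottling + 1·y_fermentation = 23.5.
→ y_bottling = 3.5 and y_fermentation = 6.
stout enters the basis when its profit ≥ yᵀa₃ = 3.5·4 + 6·2 = 26.

26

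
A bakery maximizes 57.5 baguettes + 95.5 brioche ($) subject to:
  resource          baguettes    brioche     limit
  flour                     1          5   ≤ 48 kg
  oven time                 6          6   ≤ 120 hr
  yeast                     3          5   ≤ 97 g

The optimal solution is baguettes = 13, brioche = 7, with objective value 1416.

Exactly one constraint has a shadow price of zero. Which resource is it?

yeast

flour: 48/48 (binding)
oven time: 120/120 (binding)
yeast: 74/97 (slack 23)
By complementary slackness, a constraint with positive slack has shadow price 0 → yeast.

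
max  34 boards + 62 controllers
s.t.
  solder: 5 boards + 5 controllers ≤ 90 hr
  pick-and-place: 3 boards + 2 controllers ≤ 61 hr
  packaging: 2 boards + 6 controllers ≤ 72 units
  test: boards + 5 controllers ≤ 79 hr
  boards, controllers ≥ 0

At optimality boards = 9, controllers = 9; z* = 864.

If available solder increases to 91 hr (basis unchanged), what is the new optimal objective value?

At the optimum: solder uses 90 of 90 (binding); pick-and-place uses 45 of 61 (slack = 16); packaging uses 72 of 72 (binding); test uses 54 of 79 (slack = 25).
By complementary slackness, y = 0 for the non-binding constraints.
From A_Bᵀ y = c: 5·y_solder + 2·y_packaging = 34; 5·y_solder + 6·y_packaging = 62.
This yields shadow prices y_solder = 4, y_packaging = 7.
Δz = y_solder·Δb = 4 × (1) = 4, so new z* = 864 + 4 = 868.

868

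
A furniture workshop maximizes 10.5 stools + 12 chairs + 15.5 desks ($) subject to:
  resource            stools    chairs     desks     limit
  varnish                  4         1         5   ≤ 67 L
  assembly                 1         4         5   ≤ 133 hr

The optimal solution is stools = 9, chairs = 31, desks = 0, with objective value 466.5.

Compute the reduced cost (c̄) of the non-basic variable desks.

Check each constraint at x*: varnish 67/67 (tight); assembly 133/133 (tight).
Dual feasibility on the basic columns requires 4·y_varnish + 1·y_assembly = 10.5, 1·y_varnish + 4·y_assembly = 12.
→ y_varnish = 2 and y_assembly = 2.5.
Reduced cost of desks: c₃ − yᵀa₃ = 15.5 − (2·5 + 2.5·5) = 15.5 − 22.5 = -7.

-7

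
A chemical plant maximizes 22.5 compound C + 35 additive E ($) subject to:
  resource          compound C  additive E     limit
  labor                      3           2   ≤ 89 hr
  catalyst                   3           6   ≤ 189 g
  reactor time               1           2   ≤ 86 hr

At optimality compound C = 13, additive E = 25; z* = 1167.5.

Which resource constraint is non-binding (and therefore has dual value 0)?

reactor time

labor: 89/89 (binding)
catalyst: 189/189 (binding)
reactor time: 63/86 (slack 23)
By complementary slackness, a constraint with positive slack has shadow price 0 → reactor time.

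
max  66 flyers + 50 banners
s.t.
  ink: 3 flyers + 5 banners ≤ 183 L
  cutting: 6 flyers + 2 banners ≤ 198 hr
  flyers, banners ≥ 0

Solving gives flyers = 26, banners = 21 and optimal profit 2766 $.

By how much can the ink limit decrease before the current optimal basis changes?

84

Binding constraints: ink, cutting. The basis is B = [[3,5],[6,2]] with det -24.
Per unit decrease in ink, x* moves by d = (0.0833, -0.25).
The basis stays optimal until banners reaches 0; allowable decrease = 84 L.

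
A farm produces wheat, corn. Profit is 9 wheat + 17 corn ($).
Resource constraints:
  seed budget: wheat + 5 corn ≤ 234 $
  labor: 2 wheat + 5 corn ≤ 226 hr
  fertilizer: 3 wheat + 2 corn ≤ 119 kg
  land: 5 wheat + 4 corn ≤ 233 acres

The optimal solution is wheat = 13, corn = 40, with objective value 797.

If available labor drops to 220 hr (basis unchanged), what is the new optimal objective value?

Check each constraint at x*: seed budget 213/234 (slack 21); labor 226/226 (tight); fertilizer 119/119 (tight); land 225/233 (slack 8).
Since seed budget, land are not tight, their duals are 0.
The binding rows give the dual system: 2·y_labor + 3·y_fertilizer = 9 and 5·y_labor + 2·y_fertilizer = 17.
This yields shadow prices y_labor = 3, y_fertilizer = 1.
Δz = y_labor·Δb = 3 × (-6) = -18, so new z* = 797 − 18 = 779.

779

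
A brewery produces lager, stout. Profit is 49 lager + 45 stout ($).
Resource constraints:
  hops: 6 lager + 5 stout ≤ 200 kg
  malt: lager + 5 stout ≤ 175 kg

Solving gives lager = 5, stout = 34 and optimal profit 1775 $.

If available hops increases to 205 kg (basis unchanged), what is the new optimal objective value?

Check each constraint at x*: hops 200/200 (tight); malt 175/175 (tight).
From A_Bᵀ y = c: 6·y_hops + 1·y_malt = 49; 5·y_hops + 5·y_malt = 45.
→ y_hops = 8 and y_malt = 1.
Δz = y_hops·Δb = 8 × (5) = 40, so new z* = 1775 + 40 = 1815.

1815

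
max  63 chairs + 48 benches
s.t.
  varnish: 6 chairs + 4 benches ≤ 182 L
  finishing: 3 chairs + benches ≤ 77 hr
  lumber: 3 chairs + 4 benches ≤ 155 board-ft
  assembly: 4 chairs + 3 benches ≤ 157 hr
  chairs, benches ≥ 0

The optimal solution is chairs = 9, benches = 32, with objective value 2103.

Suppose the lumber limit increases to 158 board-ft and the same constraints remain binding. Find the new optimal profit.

2112

At the optimum: varnish uses 182 of 182 (binding); finishing uses 59 of 77 (slack = 18); lumber uses 155 of 155 (binding); assembly uses 132 of 157 (slack = 25).
Since finishing, assembly are not tight, their duals are 0.
Dual feasibility on the basic columns requires 6·y_varnish + 3·y_lumber = 63, 4·y_varnish + 4·y_lumber = 48.
This yields shadow prices y_varnish = 9, y_lumber = 3.
Δz = y_lumber·Δb = 3 × (3) = 9, so new z* = 2103 + 9 = 2112.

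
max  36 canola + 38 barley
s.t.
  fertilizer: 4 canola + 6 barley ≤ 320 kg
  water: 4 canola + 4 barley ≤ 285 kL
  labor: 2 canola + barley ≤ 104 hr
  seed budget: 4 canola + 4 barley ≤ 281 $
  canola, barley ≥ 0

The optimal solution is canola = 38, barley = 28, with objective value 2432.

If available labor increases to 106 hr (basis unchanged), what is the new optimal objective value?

At the optimum: fertilizer uses 320 of 320 (binding); water uses 264 of 285 (slack = 21); labor uses 104 of 104 (binding); seed budget uses 264 of 281 (slack = 17).
Since water, seed budget are not tight, their duals are 0.
The binding rows give the dual system: 4·y_fertilizer + 2·y_labor = 36 and 6·y_fertilizer + 1·y_labor = 38.
→ y_fertilizer = 5 and y_labor = 8.
Δz = y_labor·Δb = 8 × (2) = 16, so new z* = 2432 + 16 = 2448.

2448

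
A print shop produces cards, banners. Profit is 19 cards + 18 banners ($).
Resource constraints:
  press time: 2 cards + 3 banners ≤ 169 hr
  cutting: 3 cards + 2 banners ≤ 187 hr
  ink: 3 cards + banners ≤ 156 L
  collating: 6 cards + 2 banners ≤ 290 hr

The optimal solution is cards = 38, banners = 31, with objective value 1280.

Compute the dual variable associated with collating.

1.5

At the optimum: press time uses 169 of 169 (binding); cutting uses 176 of 187 (slack = 11); ink uses 145 of 156 (slack = 11); collating uses 290 of 290 (binding).
Since cutting, ink are not tight, their duals are 0.
Dual feasibility on the basic columns requires 2·y_press time + 6·y_collating = 19, 3·y_press time + 2·y_collating = 18.
Solving: y_press time = 5, y_collating = 1.5.
Shadow price of collating = 1.5.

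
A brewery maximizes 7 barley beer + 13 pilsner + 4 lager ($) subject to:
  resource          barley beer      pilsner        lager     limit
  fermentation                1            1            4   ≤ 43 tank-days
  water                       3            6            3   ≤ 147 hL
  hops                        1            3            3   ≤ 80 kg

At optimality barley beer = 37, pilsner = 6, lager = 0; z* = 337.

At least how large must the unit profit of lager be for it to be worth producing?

Binding: fermentation and water. Non-binding: hops (25 unused).
Since hops is not tight, its dual is 0.
The binding rows give the dual system: 1·y_fermentation + 3·y_water = 7 and 1·y_fermentation + 6·y_water = 13.
Solving: y_fermentation = 1, y_water = 2.
lager enters the basis when its profit ≥ yᵀa₃ = 1·4 + 2·3 = 10.

10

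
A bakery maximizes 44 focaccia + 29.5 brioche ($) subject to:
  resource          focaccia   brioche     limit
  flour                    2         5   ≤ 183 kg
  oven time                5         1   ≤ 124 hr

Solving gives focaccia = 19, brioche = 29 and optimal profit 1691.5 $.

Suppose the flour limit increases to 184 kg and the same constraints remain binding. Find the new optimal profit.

1696

Check each constraint at x*: flour 183/183 (tight); oven time 124/124 (tight).
Dual feasibility on the basic columns requires 2·y_flour + 5·y_oven time = 44, 5·y_flour + 1·y_oven time = 29.5.
This yields shadow prices y_flour = 4.5, y_oven time = 7.
Δz = y_flour·Δb = 4.5 × (1) = 4.5, so new z* = 1691.5 + 4.5 = 1696.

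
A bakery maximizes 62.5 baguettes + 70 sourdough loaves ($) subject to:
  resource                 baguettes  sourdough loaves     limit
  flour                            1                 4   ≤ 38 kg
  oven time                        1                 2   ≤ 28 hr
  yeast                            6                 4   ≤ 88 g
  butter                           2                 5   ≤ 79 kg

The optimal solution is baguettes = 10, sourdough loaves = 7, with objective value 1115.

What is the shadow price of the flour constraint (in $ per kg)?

Binding: flour and yeast. Non-binding: oven time (4 unused), butter (24 unused).
By complementary slackness, y = 0 for the non-binding constraints.
The binding rows give the dual system: 1·y_flour + 6·y_yeast = 62.5 and 4·y_flour + 4·y_yeast = 70.
This yields shadow prices y_flour = 8.5, y_yeast = 9.
Shadow price of flour = 8.5.

8.5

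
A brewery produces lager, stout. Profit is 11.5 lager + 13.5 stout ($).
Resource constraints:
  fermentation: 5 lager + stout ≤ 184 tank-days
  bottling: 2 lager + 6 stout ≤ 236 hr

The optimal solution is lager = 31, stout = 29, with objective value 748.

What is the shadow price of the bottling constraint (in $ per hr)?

At the optimum: fermentation uses 184 of 184 (binding); bottling uses 236 of 236 (binding).
The binding rows give the dual system: 5·y_fermentation + 2·y_bottling = 11.5 and 1·y_fermentation + 6·y_bottling = 13.5.
This yields shadow prices y_fermentation = 1.5, y_bottling = 2.
Shadow price of bottling = 2.

2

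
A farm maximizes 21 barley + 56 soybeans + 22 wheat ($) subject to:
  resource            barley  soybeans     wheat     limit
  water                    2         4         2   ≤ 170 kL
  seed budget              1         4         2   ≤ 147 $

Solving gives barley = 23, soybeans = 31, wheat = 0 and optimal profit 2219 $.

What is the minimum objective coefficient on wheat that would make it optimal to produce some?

28

At the optimum: water uses 170 of 170 (binding); seed budget uses 147 of 147 (binding).
The binding rows give the dual system: 2·y_water + 1·y_seed budget = 21 and 4·y_water + 4·y_seed budget = 56.
Solving: y_water = 7, y_seed budget = 7.
wheat enters the basis when its profit ≥ yᵀa₃ = 7·2 + 7·2 = 28.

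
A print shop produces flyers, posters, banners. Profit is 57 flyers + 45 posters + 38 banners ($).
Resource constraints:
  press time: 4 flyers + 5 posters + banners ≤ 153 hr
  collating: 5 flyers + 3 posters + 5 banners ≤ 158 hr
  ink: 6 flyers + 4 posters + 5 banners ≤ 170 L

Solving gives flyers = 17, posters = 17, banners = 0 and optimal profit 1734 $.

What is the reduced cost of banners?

Check each constraint at x*: press time 153/153 (tight); collating 136/158 (slack 22); ink 170/170 (tight).
Since collating is not tight, its dual is 0.
Dual feasibility on the basic columns requires 4·y_press time + 6·y_ink = 57, 5·y_press time + 4·y_ink = 45.
Solving: y_press time = 3, y_ink = 7.5.
Reduced cost of banners: c₃ − yᵀa₃ = 38 − (3·1 + 7.5·5) = 38 − 40.5 = -2.5.

-2.5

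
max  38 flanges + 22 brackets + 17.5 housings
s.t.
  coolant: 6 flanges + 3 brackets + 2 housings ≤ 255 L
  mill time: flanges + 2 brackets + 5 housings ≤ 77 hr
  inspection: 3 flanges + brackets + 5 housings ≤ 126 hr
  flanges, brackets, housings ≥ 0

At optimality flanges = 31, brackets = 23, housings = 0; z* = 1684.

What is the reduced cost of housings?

Check each constraint at x*: coolant 255/255 (tight); mill time 77/77 (tight); inspection 116/126 (slack 10).
Since inspection is not tight, its dual is 0.
The binding rows give the dual system: 6·y_coolant + 1·y_mill time = 38 and 3·y_coolant + 2·y_mill time = 22.
→ y_coolant = 6 and y_mill time = 2.
Reduced cost of housings: c₃ − yᵀa₃ = 17.5 − (6·2 + 2·5) = 17.5 − 22 = -4.5.

-4.5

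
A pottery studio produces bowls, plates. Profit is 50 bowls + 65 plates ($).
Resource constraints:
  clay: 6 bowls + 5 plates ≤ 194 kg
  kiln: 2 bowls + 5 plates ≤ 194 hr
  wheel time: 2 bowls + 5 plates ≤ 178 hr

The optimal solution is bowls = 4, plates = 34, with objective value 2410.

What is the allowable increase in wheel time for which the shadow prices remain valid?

16

Binding constraints: clay, wheel time. The basis is B = [[6,5],[2,5]] with det 20.
Per unit increase in wheel time, x* moves by d = (-0.25, 0.3).
The basis stays optimal until bowls reaches 0; allowable increase = 16 hr.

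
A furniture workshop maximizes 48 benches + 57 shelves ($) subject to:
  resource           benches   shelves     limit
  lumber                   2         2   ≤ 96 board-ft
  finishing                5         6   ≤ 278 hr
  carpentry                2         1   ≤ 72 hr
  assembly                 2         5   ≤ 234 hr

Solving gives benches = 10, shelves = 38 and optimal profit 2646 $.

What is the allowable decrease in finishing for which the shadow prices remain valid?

14

Binding constraints: lumber, finishing. The basis is B = [[2,2],[5,6]] with det 2.
Per unit decrease in finishing, x* moves by d = (1, -1).
The basis stays optimal until carpentry becomes binding; allowable decrease = 14 hr.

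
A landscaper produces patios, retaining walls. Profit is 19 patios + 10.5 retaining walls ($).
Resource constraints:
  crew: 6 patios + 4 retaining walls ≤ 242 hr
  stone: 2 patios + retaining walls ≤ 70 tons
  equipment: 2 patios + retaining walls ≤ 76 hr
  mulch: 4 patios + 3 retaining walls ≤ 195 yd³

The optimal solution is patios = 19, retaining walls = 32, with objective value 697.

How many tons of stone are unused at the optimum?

stone used = 2·19 + 1·32 = 70; slack = 70 − 70 = 0.

0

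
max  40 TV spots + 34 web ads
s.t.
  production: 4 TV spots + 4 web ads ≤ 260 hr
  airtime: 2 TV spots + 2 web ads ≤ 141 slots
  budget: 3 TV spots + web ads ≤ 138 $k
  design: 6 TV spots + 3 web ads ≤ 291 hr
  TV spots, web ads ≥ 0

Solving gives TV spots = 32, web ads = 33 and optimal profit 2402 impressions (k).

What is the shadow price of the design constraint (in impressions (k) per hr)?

2

Check each constraint at x*: production 260/260 (tight); airtime 130/141 (slack 11); budget 129/138 (slack 9); design 291/291 (tight).
Slack constraints have shadow price 0 (complementary slackness).
Dual feasibility on the basic columns requires 4·y_production + 6·y_design = 40, 4·y_production + 3·y_design = 34.
→ y_production = 7 and y_design = 2.
Shadow price of design = 2.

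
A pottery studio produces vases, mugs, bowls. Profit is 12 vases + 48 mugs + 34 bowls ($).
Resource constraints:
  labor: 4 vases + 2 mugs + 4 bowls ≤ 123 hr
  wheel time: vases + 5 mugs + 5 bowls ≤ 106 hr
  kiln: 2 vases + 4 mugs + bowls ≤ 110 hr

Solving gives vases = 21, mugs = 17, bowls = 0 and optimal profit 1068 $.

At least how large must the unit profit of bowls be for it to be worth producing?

42

Check each constraint at x*: labor 118/123 (slack 5); wheel time 106/106 (tight); kiln 110/110 (tight).
By complementary slackness, y = 0 for the non-binding constraint.
The binding rows give the dual system: 1·y_wheel time + 2·y_kiln = 12 and 5·y_wheel time + 4·y_kiln = 48.
Solving: y_wheel time = 8, y_kiln = 2.
bowls enters the basis when its profit ≥ yᵀa₃ = 8·5 + 2·1 = 42.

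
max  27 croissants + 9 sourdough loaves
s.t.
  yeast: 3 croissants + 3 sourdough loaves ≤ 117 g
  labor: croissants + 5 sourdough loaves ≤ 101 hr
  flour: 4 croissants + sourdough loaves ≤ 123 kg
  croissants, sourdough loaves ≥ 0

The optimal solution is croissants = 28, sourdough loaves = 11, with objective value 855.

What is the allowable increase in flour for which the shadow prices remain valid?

33

Binding constraints: yeast, flour. The basis is B = [[3,3],[4,1]] with det -9.
Per unit increase in flour, x* moves by d = (0.3333, -0.3333).
The basis stays optimal until sourdough loaves reaches 0; allowable increase = 33 kg.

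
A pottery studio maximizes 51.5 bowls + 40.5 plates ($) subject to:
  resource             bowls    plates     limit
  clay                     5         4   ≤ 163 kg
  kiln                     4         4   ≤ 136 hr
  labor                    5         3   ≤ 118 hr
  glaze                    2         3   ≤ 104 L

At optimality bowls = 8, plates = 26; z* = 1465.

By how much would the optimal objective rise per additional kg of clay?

0

At the optimum: clay uses 144 of 163 (slack = 19); kiln uses 136 of 136 (binding); labor uses 118 of 118 (binding); glaze uses 94 of 104 (slack = 10).
Since clay, glaze are not tight, their duals are 0.
From A_Bᵀ y = c: 4·y_kiln + 5·y_labor = 51.5; 4·y_kiln + 3·y_labor = 40.5.
→ y_kiln = 6 and y_labor = 5.5.
Shadow price of clay = 0.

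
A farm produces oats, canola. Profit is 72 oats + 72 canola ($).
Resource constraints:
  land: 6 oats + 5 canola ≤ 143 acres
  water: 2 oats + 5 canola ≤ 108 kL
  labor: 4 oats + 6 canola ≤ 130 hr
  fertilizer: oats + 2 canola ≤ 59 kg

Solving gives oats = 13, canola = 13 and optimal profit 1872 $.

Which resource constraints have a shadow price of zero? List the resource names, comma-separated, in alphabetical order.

land: 143/143 (binding)
water: 91/108 (slack 17)
labor: 130/130 (binding)
fertilizer: 39/59 (slack 20)
By complementary slackness, a constraint with positive slack has shadow price 0 → fertilizer, water.

fertilizer, water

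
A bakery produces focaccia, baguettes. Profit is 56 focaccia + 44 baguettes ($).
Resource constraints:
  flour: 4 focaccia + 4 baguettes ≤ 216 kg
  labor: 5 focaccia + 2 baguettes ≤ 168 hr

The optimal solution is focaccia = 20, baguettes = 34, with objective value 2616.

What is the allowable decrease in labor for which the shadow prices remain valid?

60

Binding constraints: flour, labor. The basis is B = [[4,4],[5,2]] with det -12.
Per unit decrease in labor, x* moves by d = (-0.3333, 0.3333).
The basis stays optimal until focaccia reaches 0; allowable decrease = 60 hr.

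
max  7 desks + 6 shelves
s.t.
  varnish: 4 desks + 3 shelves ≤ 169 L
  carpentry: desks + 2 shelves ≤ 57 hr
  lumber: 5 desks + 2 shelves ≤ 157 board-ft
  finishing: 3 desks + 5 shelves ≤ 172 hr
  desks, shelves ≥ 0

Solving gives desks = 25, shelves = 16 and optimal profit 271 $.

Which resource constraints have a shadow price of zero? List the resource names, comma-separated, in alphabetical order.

finishing, varnish

varnish: 148/169 (slack 21)
carpentry: 57/57 (binding)
lumber: 157/157 (binding)
finishing: 155/172 (slack 17)
By complementary slackness, a constraint with positive slack has shadow price 0 → finishing, varnish.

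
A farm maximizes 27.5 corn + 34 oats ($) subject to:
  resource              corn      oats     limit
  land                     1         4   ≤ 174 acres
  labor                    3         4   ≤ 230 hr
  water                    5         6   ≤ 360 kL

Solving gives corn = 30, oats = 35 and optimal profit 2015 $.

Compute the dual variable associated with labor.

Check each constraint at x*: land 170/174 (slack 4); labor 230/230 (tight); water 360/360 (tight).
Slack constraints have shadow price 0 (complementary slackness).
Dual feasibility on the basic columns requires 3·y_labor + 5·y_water = 27.5, 4·y_labor + 6·y_water = 34.
→ y_labor = 2.5 and y_water = 4.
Shadow price of labor = 2.5.

2.5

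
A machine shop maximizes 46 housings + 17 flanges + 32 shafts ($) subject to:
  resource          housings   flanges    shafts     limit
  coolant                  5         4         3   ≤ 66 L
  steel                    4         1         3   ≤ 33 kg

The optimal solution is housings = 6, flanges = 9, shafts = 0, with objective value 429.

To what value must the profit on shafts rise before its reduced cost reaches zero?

Check each constraint at x*: coolant 66/66 (tight); steel 33/33 (tight).
From A_Bᵀ y = c: 5·y_coolant + 4·y_steel = 46; 4·y_coolant + 1·y_steel = 17.
This yields shadow prices y_coolant = 2, y_steel = 9.
shafts enters the basis when its profit ≥ yᵀa₃ = 2·3 + 9·3 = 33.

33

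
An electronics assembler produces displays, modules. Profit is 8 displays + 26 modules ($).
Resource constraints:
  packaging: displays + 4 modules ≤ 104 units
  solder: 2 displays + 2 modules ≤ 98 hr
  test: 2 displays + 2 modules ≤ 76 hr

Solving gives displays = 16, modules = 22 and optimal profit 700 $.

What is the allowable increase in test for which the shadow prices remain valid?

Binding constraints: packaging, test. The basis is B = [[1,4],[2,2]] with det -6.
Per unit increase in test, x* moves by d = (0.6667, -0.1667).
The basis stays optimal until solder becomes binding; allowable increase = 22 hr.

22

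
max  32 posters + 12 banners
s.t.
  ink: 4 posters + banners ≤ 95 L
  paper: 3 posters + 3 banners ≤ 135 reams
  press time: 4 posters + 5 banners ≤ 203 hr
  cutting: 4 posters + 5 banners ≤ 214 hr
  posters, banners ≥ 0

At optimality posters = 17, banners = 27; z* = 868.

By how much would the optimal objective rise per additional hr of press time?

Binding: ink and press time. Non-binding: paper (3 unused), cutting (11 unused).
Slack constraints have shadow price 0 (complementary slackness).
Dual feasibility on the basic columns requires 4·y_ink + 4·y_press time = 32, 1·y_ink + 5·y_press time = 12.
→ y_ink = 7 and y_press time = 1.
Shadow price of press time = 1.

1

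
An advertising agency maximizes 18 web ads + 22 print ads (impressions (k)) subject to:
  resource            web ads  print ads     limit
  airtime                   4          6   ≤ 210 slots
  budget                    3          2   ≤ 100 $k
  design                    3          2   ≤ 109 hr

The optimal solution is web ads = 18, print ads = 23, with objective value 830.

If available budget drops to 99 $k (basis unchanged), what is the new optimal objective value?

828

Binding: airtime and budget. Non-binding: design (9 unused).
Since design is not tight, its dual is 0.
Dual feasibility on the basic columns requires 4·y_airtime + 3·y_budget = 18, 6·y_airtime + 2·y_budget = 22.
This yields shadow prices y_airtime = 3, y_budget = 2.
Δz = y_budget·Δb = 2 × (-1) = -2, so new z* = 830 − 2 = 828.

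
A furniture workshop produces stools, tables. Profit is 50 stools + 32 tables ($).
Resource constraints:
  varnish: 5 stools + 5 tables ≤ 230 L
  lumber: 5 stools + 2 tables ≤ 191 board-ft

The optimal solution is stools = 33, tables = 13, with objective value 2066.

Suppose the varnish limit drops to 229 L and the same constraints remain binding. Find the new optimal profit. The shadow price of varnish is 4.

2062

Δb = -1, so new z* = 2066 + (4)·(-1) = 2066 − 4 = 2062.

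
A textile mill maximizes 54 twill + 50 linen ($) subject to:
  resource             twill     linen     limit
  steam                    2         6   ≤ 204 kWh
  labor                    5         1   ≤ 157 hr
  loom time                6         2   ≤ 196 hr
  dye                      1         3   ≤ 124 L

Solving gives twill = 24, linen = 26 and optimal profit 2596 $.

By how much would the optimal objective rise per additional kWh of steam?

6

Binding: steam and loom time. Non-binding: labor (11 unused), dye (22 unused).
Since labor, dye are not tight, their duals are 0.
Dual feasibility on the basic columns requires 2·y_steam + 6·y_loom time = 54, 6·y_steam + 2·y_loom time = 50.
→ y_steam = 6 and y_loom time = 7.
Shadow price of steam = 6.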